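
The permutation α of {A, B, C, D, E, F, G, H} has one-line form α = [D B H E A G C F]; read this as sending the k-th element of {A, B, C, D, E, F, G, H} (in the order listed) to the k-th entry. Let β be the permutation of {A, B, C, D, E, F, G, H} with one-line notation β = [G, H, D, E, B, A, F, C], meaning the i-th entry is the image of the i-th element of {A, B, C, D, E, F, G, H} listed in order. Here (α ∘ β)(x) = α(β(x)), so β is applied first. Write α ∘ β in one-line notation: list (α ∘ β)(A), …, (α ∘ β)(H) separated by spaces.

(α ∘ β)(x) = α(β(x)). Computing each image: α(β(A)) = α(G) = C, α(β(B)) = α(H) = F, α(β(C)) = α(D) = E, α(β(D)) = α(E) = A, α(β(E)) = α(B) = B, α(β(F)) = α(A) = D, α(β(G)) = α(F) = G, α(β(H)) = α(C) = H.
Hence α ∘ β = [C F E A B D G H].

C F E A B D G H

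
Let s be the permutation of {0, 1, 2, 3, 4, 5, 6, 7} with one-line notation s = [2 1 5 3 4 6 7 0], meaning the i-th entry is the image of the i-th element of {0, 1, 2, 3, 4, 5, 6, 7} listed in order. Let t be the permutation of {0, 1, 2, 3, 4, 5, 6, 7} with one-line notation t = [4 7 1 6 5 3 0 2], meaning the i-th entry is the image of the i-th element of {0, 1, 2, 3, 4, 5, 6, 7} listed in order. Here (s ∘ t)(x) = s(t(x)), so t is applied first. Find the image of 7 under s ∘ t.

First apply t: t(7) = 2, then s(2) = 5. Thus (s ∘ t)(7) = 5.

5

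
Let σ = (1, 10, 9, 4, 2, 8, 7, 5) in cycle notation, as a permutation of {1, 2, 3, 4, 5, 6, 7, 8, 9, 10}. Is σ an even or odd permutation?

The cycle lengths are 8, 1, 1.
A cycle is odd iff its length is even; σ has 1 even-length cycle, so sgn(σ) = (−1)^1 and σ is odd.

odd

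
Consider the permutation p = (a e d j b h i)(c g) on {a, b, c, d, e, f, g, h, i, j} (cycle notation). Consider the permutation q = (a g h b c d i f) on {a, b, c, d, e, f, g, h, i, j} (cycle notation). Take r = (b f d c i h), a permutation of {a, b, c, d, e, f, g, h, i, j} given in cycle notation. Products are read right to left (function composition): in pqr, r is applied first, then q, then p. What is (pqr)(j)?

Chase j: r(j) = j; q(j) = j; p(j) = b. Hence (pqr)(j) = b.

b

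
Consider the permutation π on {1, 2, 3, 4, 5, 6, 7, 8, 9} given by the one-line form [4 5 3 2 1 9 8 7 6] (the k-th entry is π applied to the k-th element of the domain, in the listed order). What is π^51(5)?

Tracing 5 → 1 → … returns to 5 after 4 steps, so 5 lies in a 4-cycle (1, 4, 2, 5).
On a 4-cycle, π^4 is the identity, so π^51 = π^3 there (51 ≡ 3 mod 4).
Advancing 3 steps from 5: 5 → 1 → 4 → 2.

2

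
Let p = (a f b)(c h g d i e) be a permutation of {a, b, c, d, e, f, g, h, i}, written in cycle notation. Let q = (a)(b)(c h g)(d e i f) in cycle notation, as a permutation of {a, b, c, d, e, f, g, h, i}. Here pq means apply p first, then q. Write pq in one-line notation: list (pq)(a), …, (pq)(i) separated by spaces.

d a g f h b e c i

(pq)(x) = q(p(x)). Computing each image: q(p(a)) = q(f) = d, q(p(b)) = q(a) = a, q(p(c)) = q(h) = g, q(p(d)) = q(i) = f, q(p(e)) = q(c) = h, q(p(f)) = q(b) = b, q(p(g)) = q(d) = e, q(p(h)) = q(g) = c, q(p(i)) = q(e) = i.
Hence pq = [d a g f h b e c i].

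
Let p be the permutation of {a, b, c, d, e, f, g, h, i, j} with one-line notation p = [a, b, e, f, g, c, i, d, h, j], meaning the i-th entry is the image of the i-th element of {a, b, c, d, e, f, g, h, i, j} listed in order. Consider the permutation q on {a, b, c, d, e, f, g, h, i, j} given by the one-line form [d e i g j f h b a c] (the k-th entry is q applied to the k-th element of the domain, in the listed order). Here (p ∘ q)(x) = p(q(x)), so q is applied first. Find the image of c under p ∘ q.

First apply q: q(c) = i, then p(i) = h. Thus (p ∘ q)(c) = h.

h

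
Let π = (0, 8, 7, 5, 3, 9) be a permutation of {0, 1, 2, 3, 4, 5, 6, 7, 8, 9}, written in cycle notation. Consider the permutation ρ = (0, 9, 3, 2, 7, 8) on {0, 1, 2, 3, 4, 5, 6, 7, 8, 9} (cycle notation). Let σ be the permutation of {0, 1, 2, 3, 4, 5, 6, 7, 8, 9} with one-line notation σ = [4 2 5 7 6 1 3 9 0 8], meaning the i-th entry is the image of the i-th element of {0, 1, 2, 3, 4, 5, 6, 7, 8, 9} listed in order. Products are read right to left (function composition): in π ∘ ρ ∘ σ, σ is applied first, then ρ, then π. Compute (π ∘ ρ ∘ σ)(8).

0

(π ∘ ρ ∘ σ)(8) = π(ρ(σ(8))). σ(8) = 0, then ρ(0) = 9, then π(9) = 0, so the result is 0.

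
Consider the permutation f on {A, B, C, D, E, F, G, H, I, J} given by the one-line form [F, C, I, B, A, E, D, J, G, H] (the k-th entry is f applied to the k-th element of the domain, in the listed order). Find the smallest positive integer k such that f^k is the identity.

30

Writing f as disjoint cycles, the cycle lengths are 5, 3, 2.
Since disjoint cycles commute, ord(f) = lcm(5, 3, 2) = 30.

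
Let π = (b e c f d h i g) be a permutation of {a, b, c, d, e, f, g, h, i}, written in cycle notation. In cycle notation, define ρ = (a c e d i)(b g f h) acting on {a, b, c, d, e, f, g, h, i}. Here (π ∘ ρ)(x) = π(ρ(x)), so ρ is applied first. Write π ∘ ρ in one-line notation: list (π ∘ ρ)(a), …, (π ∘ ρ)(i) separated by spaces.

For each element, apply ρ then π: a → c → f; b → g → b; c → e → c; d → i → g; e → d → h; f → h → i; g → f → d; h → b → e; i → a → a.
Collecting the images, π ∘ ρ = [f b c g h i d e a].

f b c g h i d e a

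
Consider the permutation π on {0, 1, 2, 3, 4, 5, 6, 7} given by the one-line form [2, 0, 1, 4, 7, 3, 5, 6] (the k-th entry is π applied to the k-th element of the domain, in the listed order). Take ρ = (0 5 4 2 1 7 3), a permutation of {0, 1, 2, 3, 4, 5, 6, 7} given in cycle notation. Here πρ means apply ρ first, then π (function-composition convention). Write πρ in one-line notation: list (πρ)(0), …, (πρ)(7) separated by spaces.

3 6 0 2 1 7 5 4

For each element, apply ρ then π: 0 → 5 → 3; 1 → 7 → 6; 2 → 1 → 0; 3 → 0 → 2; 4 → 2 → 1; 5 → 4 → 7; 6 → 6 → 5; 7 → 3 → 4.
So πρ in one-line form is 3 6 0 2 1 7 5 4.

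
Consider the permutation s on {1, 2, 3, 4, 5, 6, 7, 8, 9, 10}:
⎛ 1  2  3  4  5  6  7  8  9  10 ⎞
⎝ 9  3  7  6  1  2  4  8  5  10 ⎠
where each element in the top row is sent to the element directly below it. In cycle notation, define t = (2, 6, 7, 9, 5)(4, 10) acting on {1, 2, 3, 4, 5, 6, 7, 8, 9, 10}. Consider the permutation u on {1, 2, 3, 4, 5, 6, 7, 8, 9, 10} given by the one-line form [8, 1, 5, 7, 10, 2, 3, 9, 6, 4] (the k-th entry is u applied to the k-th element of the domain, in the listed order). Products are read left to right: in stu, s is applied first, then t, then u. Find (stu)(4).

Apply the permutations in order: s(4) = 6, then t(6) = 7, then u(7) = 3. So (stu)(4) = 3.

3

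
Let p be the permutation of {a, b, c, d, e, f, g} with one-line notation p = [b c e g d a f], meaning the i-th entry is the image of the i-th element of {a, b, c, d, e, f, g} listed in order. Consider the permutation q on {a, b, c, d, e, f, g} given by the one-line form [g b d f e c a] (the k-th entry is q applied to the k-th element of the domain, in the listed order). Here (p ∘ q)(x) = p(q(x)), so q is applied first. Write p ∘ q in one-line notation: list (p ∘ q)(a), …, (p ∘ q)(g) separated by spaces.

(p ∘ q)(x) = p(q(x)). Computing each image: p(q(a)) = p(g) = f, p(q(b)) = p(b) = c, p(q(c)) = p(d) = g, p(q(d)) = p(f) = a, p(q(e)) = p(e) = d, p(q(f)) = p(c) = e, p(q(g)) = p(a) = b.
Hence p ∘ q = [f c g a d e b].

f c g a d e b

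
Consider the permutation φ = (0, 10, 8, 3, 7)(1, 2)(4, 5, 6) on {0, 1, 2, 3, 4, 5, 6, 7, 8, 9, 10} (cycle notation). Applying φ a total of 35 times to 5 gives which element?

4

5 lies in the 3-cycle (4, 5, 6).
On a 3-cycle, φ^3 is the identity, so φ^35 = φ^2 there (35 ≡ 2 mod 3).
Stepping 2 places around the cycle: 5 → 6 → 4.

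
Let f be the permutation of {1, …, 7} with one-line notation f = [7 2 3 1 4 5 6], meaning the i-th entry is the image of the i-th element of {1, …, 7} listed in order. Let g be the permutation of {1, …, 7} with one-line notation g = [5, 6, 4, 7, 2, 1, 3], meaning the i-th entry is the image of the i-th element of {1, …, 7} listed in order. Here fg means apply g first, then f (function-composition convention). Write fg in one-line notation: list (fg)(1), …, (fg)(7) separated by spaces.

4 5 1 6 2 7 3

(fg)(x) = f(g(x)). Computing each image: f(g(1)) = f(5) = 4, f(g(2)) = f(6) = 5, f(g(3)) = f(4) = 1, f(g(4)) = f(7) = 6, f(g(5)) = f(2) = 2, f(g(6)) = f(1) = 7, f(g(7)) = f(3) = 3.
Hence fg = [4 5 1 6 2 7 3].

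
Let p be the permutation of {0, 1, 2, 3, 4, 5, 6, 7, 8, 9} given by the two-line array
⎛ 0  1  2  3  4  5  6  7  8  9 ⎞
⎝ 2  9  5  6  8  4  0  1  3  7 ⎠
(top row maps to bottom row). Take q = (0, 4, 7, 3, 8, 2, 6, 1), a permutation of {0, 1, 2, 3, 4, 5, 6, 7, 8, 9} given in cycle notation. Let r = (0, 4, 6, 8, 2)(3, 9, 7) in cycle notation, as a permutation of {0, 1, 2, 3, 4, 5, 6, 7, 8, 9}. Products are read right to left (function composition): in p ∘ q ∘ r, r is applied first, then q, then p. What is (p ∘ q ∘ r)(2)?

Apply the permutations in order: r(2) = 0, then q(0) = 4, then p(4) = 8. So (p ∘ q ∘ r)(2) = 8.

8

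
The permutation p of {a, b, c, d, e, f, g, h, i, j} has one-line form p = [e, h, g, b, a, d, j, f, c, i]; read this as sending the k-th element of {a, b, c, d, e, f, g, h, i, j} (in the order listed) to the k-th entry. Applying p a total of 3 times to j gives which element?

g

Tracing j → i → … returns to j after 4 steps, so j lies in a 4-cycle (c, g, j, i).
Stepping 3 places around the cycle: j → i → c → g.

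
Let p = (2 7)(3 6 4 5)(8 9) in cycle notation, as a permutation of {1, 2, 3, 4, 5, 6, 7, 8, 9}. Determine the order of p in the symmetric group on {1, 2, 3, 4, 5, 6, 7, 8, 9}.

4

The disjoint cycles have lengths 4, 2, 2, 1.
The order of p is the least common multiple of its cycle lengths: lcm(4, 2, 2) = 4.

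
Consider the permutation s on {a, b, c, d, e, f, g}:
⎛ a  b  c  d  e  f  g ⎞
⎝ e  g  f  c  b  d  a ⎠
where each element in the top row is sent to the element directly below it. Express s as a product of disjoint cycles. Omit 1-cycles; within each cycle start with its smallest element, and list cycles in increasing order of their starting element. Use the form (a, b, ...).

(a, e, b, g)(c, f, d)

Start at a and follow images: a → e → b → g → a, giving the cycle (a, e, b, g).
Continuing from each remaining unvisited element yields (a, e, b, g)(c, f, d).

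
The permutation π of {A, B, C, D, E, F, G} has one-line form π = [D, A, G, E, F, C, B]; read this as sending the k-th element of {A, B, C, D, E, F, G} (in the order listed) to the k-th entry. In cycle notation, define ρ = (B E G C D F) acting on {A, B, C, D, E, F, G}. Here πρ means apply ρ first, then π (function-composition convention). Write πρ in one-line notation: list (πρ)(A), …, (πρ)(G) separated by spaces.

For each element, apply ρ then π: A → A → D; B → E → F; C → D → E; D → F → C; E → G → B; F → B → A; G → C → G.
So πρ in one-line form is D F E C B A G.

D F E C B A G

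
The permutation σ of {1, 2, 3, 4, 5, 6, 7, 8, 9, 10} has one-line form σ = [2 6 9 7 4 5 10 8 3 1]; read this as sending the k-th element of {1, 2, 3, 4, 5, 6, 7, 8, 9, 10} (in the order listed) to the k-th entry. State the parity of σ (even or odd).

In disjoint-cycle form the cycle lengths are 7, 2, 1.
A cycle of length ℓ contributes ℓ−1 transpositions, so σ is a product of 6 + 1 = 7 transpositions — odd.

odd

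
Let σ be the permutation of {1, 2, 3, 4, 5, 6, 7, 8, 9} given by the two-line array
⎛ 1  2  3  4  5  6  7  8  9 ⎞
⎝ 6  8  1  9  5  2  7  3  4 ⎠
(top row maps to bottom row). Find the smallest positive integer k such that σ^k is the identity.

The disjoint-cycle form of σ has cycle lengths 5, 2, 1, 1.
The order is lcm(5, 2) = 10.

10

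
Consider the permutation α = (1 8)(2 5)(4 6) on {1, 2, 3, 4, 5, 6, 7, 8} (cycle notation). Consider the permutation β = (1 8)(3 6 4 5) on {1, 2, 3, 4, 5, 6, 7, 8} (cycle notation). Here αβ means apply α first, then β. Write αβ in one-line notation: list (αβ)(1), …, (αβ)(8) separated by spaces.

Chase each element through α then β: 1 → 8 → 1; 2 → 5 → 3; 3 → 3 → 6; 4 → 6 → 4; 5 → 2 → 2; 6 → 4 → 5; 7 → 7 → 7; 8 → 1 → 8.
So αβ in one-line form is 1 3 6 4 2 5 7 8.

1 3 6 4 2 5 7 8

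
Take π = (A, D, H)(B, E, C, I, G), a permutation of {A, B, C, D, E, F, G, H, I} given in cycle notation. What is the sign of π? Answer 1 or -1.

The cycle lengths are 5, 3, 1.
A cycle of length ℓ contributes ℓ−1 transpositions, so π is a product of 4 + 2 = 6 transpositions — even.

1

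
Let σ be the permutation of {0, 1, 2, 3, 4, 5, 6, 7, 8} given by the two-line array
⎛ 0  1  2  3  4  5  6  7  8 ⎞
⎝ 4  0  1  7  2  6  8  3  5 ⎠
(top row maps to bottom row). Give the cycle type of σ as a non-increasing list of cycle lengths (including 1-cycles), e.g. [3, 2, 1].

[4, 3, 2]

The disjoint cycles are (0 4 2 1)(3 7)(5 6 8), with lengths 4, 3, 2 in non-increasing order.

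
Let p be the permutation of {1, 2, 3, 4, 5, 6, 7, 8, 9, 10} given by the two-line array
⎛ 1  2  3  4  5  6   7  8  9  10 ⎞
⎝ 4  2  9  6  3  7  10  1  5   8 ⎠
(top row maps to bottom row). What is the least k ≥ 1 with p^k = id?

6

Writing p as disjoint cycles, the cycle lengths are 6, 3, 1.
The order of p is the least common multiple of its cycle lengths: lcm(6, 3) = 6.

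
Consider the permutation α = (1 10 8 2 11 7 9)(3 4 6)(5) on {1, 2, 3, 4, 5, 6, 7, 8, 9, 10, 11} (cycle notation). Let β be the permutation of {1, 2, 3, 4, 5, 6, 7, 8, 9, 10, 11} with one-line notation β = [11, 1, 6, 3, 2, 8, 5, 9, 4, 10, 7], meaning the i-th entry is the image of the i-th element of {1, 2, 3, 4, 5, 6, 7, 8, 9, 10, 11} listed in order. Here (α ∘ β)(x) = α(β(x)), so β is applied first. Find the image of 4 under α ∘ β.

4

(α ∘ β)(4) = α(β(4)). β(4) = 3, then α(3) = 4. So (α ∘ β)(4) = 4.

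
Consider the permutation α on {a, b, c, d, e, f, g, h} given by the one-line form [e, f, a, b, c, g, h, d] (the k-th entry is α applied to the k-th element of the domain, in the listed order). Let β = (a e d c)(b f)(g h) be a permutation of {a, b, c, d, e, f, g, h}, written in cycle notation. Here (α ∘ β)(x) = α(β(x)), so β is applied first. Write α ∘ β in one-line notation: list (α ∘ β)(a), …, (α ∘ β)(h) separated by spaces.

For each element, apply β then α: a → e → c; b → f → g; c → a → e; d → c → a; e → d → b; f → b → f; g → h → d; h → g → h.
Collecting the images, α ∘ β = [c g e a b f d h].

c g e a b f d h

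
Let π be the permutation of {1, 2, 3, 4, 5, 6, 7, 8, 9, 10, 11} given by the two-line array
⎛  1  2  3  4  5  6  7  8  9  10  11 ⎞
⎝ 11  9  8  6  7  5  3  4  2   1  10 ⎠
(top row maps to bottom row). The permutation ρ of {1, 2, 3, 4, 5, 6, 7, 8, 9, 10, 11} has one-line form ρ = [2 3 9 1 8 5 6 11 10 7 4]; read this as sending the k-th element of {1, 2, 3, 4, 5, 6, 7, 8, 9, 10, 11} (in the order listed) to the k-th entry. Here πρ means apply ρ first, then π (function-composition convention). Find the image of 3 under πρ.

ρ(3) = 9, then π(9) = 2; composing gives (πρ)(3) = 2.

2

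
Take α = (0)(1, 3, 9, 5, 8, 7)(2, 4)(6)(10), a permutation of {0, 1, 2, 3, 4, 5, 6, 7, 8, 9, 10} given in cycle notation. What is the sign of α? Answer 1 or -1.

1

The cycle lengths are 6, 2, 1, 1, 1.
A cycle is odd iff its length is even; α has 2 even-length cycles, so sgn(α) = (−1)^2 and α is even.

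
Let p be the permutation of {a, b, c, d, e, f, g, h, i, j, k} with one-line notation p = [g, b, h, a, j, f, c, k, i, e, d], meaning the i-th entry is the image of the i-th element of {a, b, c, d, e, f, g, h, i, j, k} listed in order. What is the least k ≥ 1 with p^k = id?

Decomposing into disjoint cycles gives cycle lengths 6, 2, 1, 1, 1.
The order is lcm(6, 2) = 6.

6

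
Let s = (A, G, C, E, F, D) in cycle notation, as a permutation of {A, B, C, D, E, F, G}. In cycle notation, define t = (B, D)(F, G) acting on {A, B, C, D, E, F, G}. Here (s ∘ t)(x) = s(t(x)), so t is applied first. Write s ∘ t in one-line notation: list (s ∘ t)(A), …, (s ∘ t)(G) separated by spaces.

G A E B F C D

For each element, apply t then s: A → A → G; B → D → A; C → C → E; D → B → B; E → E → F; F → G → C; G → F → D.
Collecting the images, s ∘ t = [G A E B F C D].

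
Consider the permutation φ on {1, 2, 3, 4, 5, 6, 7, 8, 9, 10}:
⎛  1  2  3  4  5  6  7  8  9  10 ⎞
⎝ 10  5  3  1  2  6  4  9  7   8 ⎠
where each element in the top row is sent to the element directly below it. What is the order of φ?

Writing φ as disjoint cycles, the cycle lengths are 6, 2, 1, 1.
The order is lcm(6, 2) = 6.

6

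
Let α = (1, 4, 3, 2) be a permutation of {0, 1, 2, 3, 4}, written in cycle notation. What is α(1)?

In the cycle (1, 4, 3, 2), 1 is followed by 4, so α(1) = 4.

4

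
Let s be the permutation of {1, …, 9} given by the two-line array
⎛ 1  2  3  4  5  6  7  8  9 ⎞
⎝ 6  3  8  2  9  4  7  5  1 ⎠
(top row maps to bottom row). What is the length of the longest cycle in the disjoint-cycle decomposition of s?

Decomposing into disjoint cycles gives (1, 6, 4, 2, 3, 8, 5, 9); the longest has length 8.

8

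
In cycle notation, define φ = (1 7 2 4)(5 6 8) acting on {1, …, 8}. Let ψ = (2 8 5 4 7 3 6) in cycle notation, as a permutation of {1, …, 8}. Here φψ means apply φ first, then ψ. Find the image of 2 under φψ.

7

φ(2) = 4, then ψ(4) = 7; composing gives (φψ)(2) = 7.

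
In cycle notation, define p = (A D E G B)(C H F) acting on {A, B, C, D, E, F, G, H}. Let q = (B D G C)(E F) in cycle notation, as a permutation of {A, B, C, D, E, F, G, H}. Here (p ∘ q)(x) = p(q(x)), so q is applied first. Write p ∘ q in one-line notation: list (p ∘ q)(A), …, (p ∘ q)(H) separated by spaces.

(p ∘ q)(x) = p(q(x)). Computing each image: p(q(A)) = p(A) = D, p(q(B)) = p(D) = E, p(q(C)) = p(B) = A, p(q(D)) = p(G) = B, p(q(E)) = p(F) = C, p(q(F)) = p(E) = G, p(q(G)) = p(C) = H, p(q(H)) = p(H) = F.
Hence p ∘ q = [D E A B C G H F].

D E A B C G H F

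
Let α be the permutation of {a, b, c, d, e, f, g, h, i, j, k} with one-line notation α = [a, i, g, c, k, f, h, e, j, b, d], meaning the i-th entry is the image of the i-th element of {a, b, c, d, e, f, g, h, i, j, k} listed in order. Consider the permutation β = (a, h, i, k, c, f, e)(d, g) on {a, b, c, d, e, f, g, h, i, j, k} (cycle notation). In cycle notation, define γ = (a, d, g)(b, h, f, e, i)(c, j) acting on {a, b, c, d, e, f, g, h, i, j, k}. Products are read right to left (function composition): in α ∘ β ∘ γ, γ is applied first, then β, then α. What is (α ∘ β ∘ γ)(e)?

d

(α ∘ β ∘ γ)(e) = α(β(γ(e))). γ(e) = i, then β(i) = k, then α(k) = d, so the result is d.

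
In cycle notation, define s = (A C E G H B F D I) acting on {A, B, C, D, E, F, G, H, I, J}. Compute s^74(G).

B

G lies in the 9-cycle (A C E G H B F D I).
On a 9-cycle, s^9 is the identity, so s^74 = s^2 there (74 ≡ 2 mod 9).
Advancing 2 steps from G: G → H → B.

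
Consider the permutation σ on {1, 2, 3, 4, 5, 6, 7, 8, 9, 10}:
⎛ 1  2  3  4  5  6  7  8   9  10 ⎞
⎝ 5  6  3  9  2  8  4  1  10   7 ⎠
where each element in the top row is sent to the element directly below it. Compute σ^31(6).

8

Tracing 6 → 8 → … returns to 6 after 5 steps, so 6 lies in a 5-cycle (1, 5, 2, 6, 8).
On a 5-cycle, σ^5 is the identity, so σ^31 = σ^1 there (31 ≡ 1 mod 5).
Stepping 1 place around the cycle: 6 → 8.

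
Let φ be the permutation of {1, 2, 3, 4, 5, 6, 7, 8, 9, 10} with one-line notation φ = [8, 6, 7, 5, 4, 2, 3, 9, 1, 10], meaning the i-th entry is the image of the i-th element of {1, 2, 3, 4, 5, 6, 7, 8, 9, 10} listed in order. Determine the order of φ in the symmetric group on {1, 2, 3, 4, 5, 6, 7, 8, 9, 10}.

Decomposing into disjoint cycles gives cycle lengths 3, 2, 2, 2, 1.
Since disjoint cycles commute, ord(φ) = lcm(3, 2, 2, 2) = 6.

6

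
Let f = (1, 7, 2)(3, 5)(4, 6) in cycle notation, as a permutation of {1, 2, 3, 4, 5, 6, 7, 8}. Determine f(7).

2

In the cycle (1, 7, 2), 7 is followed by 2, so f(7) = 2.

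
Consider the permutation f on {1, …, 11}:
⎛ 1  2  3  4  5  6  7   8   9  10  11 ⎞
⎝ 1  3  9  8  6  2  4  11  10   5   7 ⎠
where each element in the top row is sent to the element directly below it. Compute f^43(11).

8

Tracing 11 → 7 → … returns to 11 after 4 steps, so 11 lies in a 4-cycle (4, 8, 11, 7).
Since the cycle has length 4, f^43 acts on it the same as f^3 (43 mod 4 = 3).
Stepping 3 places around the cycle: 11 → 7 → 4 → 8.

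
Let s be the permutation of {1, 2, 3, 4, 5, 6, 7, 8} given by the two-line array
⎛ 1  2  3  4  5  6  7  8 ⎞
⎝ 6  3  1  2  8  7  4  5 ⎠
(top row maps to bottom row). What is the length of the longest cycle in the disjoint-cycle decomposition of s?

6

Decomposing into disjoint cycles gives (1, 6, 7, 4, 2, 3)(5, 8); the longest has length 6.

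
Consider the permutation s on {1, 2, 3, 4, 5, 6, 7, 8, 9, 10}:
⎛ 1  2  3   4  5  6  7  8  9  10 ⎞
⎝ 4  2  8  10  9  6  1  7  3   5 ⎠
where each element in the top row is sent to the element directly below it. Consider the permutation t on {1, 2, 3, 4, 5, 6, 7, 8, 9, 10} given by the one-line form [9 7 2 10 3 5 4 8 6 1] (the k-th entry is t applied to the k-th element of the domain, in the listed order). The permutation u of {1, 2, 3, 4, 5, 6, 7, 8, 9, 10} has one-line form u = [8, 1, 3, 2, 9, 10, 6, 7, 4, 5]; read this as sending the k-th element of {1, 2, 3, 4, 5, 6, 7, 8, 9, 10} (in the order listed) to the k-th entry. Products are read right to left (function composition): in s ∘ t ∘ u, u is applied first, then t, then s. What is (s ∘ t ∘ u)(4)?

1

Chase 4: u(4) = 2; t(2) = 7; s(7) = 1. Hence (s ∘ t ∘ u)(4) = 1.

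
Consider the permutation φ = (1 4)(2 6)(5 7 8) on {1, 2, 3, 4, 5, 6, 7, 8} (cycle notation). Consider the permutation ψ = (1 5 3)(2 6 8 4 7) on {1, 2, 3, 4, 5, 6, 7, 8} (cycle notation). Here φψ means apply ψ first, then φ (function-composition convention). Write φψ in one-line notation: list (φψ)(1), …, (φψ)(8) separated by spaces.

Chase each element through ψ then φ: 1 → 5 → 7; 2 → 6 → 2; 3 → 1 → 4; 4 → 7 → 8; 5 → 3 → 3; 6 → 8 → 5; 7 → 2 → 6; 8 → 4 → 1.
So φψ in one-line form is 7 2 4 8 3 5 6 1.

7 2 4 8 3 5 6 1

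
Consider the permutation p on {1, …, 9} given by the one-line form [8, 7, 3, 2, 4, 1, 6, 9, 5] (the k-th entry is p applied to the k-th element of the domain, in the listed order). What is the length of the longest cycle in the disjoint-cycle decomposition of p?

8

Decomposing into disjoint cycles gives (1 8 9 5 4 2 7 6); the longest has length 8.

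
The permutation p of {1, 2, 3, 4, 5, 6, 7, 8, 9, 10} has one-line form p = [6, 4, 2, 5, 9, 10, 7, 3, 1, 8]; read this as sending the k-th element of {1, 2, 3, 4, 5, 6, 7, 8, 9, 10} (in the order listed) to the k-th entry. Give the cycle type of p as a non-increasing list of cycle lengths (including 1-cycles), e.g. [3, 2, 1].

The disjoint cycles are (1 6 10 8 3 2 4 5 9)(7), with lengths 9, 1 in non-increasing order.

[9, 1]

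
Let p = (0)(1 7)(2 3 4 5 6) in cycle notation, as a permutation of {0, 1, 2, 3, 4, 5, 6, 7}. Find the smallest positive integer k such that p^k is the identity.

10

The cycle type of p is (5, 2, 1).
The order of p is the least common multiple of its cycle lengths: lcm(5, 2) = 10.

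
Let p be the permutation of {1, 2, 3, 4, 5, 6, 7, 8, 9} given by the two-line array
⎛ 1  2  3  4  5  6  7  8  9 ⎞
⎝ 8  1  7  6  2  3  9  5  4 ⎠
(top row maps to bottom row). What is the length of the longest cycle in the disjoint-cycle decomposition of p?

Decomposing into disjoint cycles gives (1, 8, 5, 2)(3, 7, 9, 4, 6); the longest has length 5.

5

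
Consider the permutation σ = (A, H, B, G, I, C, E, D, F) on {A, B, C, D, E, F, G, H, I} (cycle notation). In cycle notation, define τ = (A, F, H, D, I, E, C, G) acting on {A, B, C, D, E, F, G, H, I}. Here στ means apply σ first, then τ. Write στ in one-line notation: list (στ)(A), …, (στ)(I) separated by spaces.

D A C H I F E B G

(στ)(x) = τ(σ(x)). Computing each image: τ(σ(A)) = τ(H) = D, τ(σ(B)) = τ(G) = A, τ(σ(C)) = τ(E) = C, τ(σ(D)) = τ(F) = H, τ(σ(E)) = τ(D) = I, τ(σ(F)) = τ(A) = F, τ(σ(G)) = τ(I) = E, τ(σ(H)) = τ(B) = B, τ(σ(I)) = τ(C) = G.
Hence στ = [D A C H I F E B G].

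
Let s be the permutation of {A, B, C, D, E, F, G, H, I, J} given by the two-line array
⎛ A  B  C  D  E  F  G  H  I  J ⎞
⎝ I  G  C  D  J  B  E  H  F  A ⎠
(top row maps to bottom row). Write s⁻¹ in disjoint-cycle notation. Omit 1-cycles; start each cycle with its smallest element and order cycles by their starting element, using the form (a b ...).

The cycle decomposition of s is (A I F B G E J).
Reversing each cycle (and rotating so the smallest element leads) gives s⁻¹ = (A J E G B F I).

(A J E G B F I)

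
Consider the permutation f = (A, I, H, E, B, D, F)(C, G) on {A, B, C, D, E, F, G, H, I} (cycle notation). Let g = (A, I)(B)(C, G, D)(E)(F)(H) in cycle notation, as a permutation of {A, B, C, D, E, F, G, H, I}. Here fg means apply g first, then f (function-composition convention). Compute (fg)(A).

H

First apply g: g(A) = I, then f(I) = H. Thus (fg)(A) = H.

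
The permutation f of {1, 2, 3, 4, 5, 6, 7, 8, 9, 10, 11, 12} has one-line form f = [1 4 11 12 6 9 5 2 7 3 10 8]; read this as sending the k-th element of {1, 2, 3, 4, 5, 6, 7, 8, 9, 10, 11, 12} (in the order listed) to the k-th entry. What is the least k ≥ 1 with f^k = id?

12

Writing f as disjoint cycles, the cycle lengths are 4, 4, 3, 1.
The order is lcm(4, 4, 3) = 12.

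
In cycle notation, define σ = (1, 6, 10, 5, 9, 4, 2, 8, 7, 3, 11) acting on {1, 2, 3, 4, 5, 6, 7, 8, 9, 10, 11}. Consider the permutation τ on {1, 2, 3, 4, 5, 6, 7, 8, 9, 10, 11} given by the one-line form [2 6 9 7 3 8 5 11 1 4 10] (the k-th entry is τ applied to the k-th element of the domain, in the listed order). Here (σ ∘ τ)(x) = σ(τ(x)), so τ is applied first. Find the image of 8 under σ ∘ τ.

1

(σ ∘ τ)(8) = σ(τ(8)). τ(8) = 11, then σ(11) = 1. So (σ ∘ τ)(8) = 1.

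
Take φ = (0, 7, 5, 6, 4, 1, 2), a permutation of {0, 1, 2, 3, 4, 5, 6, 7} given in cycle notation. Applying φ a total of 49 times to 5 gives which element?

5 lies in the 7-cycle (0, 7, 5, 6, 4, 1, 2).
On a 7-cycle, φ^7 is the identity, so φ^49 = φ^0 there (49 ≡ 0 mod 7).
So φ^49(5) = 5.

5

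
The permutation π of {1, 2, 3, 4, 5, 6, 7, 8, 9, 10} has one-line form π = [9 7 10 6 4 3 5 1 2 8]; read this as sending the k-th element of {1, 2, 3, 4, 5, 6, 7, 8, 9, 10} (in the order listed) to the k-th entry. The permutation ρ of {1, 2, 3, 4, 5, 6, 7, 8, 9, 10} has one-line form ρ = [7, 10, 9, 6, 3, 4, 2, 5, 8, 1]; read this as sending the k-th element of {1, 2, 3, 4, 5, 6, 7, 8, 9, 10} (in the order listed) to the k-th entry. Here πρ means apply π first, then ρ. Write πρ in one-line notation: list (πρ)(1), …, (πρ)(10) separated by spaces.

8 2 1 4 6 9 3 7 10 5

Chase each element through π then ρ: 1 → 9 → 8; 2 → 7 → 2; 3 → 10 → 1; 4 → 6 → 4; 5 → 4 → 6; 6 → 3 → 9; 7 → 5 → 3; 8 → 1 → 7; 9 → 2 → 10; 10 → 8 → 5.
Collecting the images, πρ = [8 2 1 4 6 9 3 7 10 5].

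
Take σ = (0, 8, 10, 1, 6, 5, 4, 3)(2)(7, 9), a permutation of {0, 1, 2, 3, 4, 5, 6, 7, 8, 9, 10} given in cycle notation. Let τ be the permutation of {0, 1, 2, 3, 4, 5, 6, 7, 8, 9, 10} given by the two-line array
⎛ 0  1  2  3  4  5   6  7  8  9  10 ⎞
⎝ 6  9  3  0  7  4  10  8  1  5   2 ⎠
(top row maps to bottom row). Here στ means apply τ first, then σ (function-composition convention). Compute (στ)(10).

(στ)(10) = σ(τ(10)). τ(10) = 2, then σ(2) = 2. So (στ)(10) = 2.

2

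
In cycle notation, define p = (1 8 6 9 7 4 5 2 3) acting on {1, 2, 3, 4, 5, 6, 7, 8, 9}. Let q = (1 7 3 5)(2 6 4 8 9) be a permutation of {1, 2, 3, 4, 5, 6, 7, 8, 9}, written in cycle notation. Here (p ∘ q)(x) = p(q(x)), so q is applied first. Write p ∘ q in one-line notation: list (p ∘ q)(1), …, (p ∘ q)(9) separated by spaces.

(p ∘ q)(x) = p(q(x)). Computing each image: p(q(1)) = p(7) = 4, p(q(2)) = p(6) = 9, p(q(3)) = p(5) = 2, p(q(4)) = p(8) = 6, p(q(5)) = p(1) = 8, p(q(6)) = p(4) = 5, p(q(7)) = p(3) = 1, p(q(8)) = p(9) = 7, p(q(9)) = p(2) = 3.
Hence p ∘ q = [4 9 2 6 8 5 1 7 3].

4 9 2 6 8 5 1 7 3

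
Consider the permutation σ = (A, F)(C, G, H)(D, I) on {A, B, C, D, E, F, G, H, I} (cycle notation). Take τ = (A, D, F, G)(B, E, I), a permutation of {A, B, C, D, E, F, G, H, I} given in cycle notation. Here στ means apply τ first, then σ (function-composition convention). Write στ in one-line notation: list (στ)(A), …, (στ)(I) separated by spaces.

I E G A D H F C B

(στ)(x) = σ(τ(x)). Computing each image: σ(τ(A)) = σ(D) = I, σ(τ(B)) = σ(E) = E, σ(τ(C)) = σ(C) = G, σ(τ(D)) = σ(F) = A, σ(τ(E)) = σ(I) = D, σ(τ(F)) = σ(G) = H, σ(τ(G)) = σ(A) = F, σ(τ(H)) = σ(H) = C, σ(τ(I)) = σ(B) = B.
Hence στ = [I E G A D H F C B].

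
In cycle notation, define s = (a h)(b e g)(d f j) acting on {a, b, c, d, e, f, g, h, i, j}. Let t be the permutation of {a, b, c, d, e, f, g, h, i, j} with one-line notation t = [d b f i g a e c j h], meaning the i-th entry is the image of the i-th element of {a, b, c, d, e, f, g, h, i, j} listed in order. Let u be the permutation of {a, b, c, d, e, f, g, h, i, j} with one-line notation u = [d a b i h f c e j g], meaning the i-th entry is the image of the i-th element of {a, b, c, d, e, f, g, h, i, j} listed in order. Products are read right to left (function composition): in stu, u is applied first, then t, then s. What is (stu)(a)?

i

Chase a: u(a) = d; t(d) = i; s(i) = i. Hence (stu)(a) = i.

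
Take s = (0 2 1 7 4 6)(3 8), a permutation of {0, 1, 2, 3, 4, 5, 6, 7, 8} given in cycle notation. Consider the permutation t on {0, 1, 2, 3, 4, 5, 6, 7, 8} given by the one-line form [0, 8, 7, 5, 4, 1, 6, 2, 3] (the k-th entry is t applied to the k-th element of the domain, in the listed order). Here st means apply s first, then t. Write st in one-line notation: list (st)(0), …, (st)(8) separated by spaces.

7 2 8 3 6 1 0 4 5

(st)(x) = t(s(x)). Computing each image: t(s(0)) = t(2) = 7, t(s(1)) = t(7) = 2, t(s(2)) = t(1) = 8, t(s(3)) = t(8) = 3, t(s(4)) = t(6) = 6, t(s(5)) = t(5) = 1, t(s(6)) = t(0) = 0, t(s(7)) = t(4) = 4, t(s(8)) = t(3) = 5.
Hence st = [7 2 8 3 6 1 0 4 5].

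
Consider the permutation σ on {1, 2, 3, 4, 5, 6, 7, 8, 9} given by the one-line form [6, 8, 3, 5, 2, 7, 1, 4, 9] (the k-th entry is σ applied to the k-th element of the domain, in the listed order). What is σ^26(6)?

1

Tracing 6 → 7 → … returns to 6 after 3 steps, so 6 lies in a 3-cycle (1, 6, 7).
Since the cycle has length 3, σ^26 acts on it the same as σ^2 (26 mod 3 = 2).
Stepping 2 places around the cycle: 6 → 7 → 1.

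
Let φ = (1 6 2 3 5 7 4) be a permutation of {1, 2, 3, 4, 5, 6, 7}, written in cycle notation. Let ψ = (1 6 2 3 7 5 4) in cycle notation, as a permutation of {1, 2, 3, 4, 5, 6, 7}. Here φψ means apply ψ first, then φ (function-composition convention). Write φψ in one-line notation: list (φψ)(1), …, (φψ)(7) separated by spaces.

Chase each element through ψ then φ: 1 → 6 → 2; 2 → 3 → 5; 3 → 7 → 4; 4 → 1 → 6; 5 → 4 → 1; 6 → 2 → 3; 7 → 5 → 7.
So φψ in one-line form is 2 5 4 6 1 3 7.

2 5 4 6 1 3 7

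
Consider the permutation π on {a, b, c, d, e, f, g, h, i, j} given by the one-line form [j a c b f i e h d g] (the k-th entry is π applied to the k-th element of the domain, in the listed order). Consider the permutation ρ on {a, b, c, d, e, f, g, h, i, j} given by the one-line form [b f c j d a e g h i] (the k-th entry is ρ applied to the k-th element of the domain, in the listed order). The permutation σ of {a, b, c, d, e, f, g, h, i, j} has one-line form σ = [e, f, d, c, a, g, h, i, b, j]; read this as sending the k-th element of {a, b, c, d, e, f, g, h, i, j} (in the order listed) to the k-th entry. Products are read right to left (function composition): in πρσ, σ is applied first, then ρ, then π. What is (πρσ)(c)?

(πρσ)(c) = π(ρ(σ(c))). σ(c) = d, then ρ(d) = j, then π(j) = g, so the result is g.

g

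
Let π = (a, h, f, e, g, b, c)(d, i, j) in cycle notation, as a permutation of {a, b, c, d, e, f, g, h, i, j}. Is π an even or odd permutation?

The cycle lengths are 7, 3.
A cycle is odd iff its length is even; π has 0 even-length cycles, so sgn(π) = (−1)^0 and π is even.

even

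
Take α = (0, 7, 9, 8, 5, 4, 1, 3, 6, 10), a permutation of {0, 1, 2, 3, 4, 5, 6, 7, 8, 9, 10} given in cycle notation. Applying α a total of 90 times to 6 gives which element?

6

6 lies in the 10-cycle (0, 7, 9, 8, 5, 4, 1, 3, 6, 10).
On a 10-cycle, α^10 is the identity, so α^90 = α^0 there (90 ≡ 0 mod 10).
So α^90(6) = 6.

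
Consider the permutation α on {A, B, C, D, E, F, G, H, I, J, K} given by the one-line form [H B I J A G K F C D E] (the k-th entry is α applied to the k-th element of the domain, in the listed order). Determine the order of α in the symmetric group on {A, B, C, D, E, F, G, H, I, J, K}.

The disjoint-cycle form of α has cycle lengths 6, 2, 2, 1.
Since disjoint cycles commute, ord(α) = lcm(6, 2, 2) = 6.

6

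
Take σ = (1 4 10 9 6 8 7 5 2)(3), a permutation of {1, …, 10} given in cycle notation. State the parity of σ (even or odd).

even

The cycle lengths are 9, 1.
A cycle of length ℓ contributes ℓ−1 transpositions, so σ is a product of 8 transpositions — even.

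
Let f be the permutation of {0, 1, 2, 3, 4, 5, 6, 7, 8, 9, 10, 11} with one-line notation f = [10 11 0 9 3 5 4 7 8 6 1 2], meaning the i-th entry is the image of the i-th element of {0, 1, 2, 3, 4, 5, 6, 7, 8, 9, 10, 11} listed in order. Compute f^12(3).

3

Tracing 3 → 9 → … returns to 3 after 4 steps, so 3 lies in a 4-cycle (3 9 6 4).
Powers repeat with period 4 on this cycle, and 12 mod 4 = 0, so f^12(3) = f^0(3).
So f^12(3) = 3.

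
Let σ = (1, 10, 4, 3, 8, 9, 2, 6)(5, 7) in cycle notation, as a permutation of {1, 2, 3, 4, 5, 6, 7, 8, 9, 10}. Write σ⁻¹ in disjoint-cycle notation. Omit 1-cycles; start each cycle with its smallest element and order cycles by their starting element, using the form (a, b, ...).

If σ sends a → b within a cycle, σ⁻¹ sends b → a; equivalently, reverse each cycle.
After reversing and putting each cycle's least element first, σ⁻¹ = (1, 6, 2, 9, 8, 3, 4, 10)(5, 7).

(1, 6, 2, 9, 8, 3, 4, 10)(5, 7)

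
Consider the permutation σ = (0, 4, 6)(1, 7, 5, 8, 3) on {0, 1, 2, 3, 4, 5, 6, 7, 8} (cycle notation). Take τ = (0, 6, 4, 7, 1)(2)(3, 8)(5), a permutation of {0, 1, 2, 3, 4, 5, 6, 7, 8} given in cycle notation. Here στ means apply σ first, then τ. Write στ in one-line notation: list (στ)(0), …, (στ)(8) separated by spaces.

7 1 2 0 4 3 6 5 8

For each element, apply σ then τ: 0 → 4 → 7; 1 → 7 → 1; 2 → 2 → 2; 3 → 1 → 0; 4 → 6 → 4; 5 → 8 → 3; 6 → 0 → 6; 7 → 5 → 5; 8 → 3 → 8.
So στ in one-line form is 7 1 2 0 4 3 6 5 8.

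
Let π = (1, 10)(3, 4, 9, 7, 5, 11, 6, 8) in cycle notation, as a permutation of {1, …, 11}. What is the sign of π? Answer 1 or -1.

The cycle lengths are 8, 2, 1.
A cycle of length ℓ contributes ℓ−1 transpositions, so π is a product of 7 + 1 = 8 transpositions — even.

1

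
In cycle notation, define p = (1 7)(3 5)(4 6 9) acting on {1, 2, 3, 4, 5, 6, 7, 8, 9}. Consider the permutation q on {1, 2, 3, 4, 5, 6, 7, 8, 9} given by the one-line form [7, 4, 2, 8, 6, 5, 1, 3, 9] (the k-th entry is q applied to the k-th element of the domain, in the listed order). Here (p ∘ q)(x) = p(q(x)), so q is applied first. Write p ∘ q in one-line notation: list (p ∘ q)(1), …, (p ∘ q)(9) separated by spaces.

(p ∘ q)(x) = p(q(x)). Computing each image: p(q(1)) = p(7) = 1, p(q(2)) = p(4) = 6, p(q(3)) = p(2) = 2, p(q(4)) = p(8) = 8, p(q(5)) = p(6) = 9, p(q(6)) = p(5) = 3, p(q(7)) = p(1) = 7, p(q(8)) = p(3) = 5, p(q(9)) = p(9) = 4.
Hence p ∘ q = [1 6 2 8 9 3 7 5 4].

1 6 2 8 9 3 7 5 4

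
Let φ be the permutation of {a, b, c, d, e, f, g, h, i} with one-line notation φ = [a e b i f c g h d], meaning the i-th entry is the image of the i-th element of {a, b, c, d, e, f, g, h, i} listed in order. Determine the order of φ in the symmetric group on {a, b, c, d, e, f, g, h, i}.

Writing φ as disjoint cycles, the cycle lengths are 4, 2, 1, 1, 1.
The order is lcm(4, 2) = 4.

4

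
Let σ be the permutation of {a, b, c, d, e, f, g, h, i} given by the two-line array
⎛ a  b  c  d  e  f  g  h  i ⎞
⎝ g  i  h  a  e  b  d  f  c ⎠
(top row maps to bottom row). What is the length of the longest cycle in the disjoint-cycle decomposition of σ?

Decomposing into disjoint cycles gives (a, g, d)(b, i, c, h, f); the longest has length 5.

5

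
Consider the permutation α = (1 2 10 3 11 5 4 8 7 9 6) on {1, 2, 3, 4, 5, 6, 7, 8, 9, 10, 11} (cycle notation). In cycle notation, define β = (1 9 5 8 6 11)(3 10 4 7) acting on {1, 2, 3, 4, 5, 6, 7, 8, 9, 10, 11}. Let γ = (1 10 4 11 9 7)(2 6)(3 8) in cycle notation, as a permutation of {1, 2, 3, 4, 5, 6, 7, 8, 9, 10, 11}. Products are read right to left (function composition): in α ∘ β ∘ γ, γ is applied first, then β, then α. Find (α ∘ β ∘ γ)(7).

(α ∘ β ∘ γ)(7) = α(β(γ(7))). γ(7) = 1, then β(1) = 9, then α(9) = 6, so the result is 6.

6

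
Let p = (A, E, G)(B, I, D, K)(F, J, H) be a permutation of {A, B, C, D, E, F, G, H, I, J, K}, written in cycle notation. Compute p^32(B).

B

B lies in the 4-cycle (B, I, D, K).
On a 4-cycle, p^4 is the identity, so p^32 = p^0 there (32 ≡ 0 mod 4).
So p^32(B) = B.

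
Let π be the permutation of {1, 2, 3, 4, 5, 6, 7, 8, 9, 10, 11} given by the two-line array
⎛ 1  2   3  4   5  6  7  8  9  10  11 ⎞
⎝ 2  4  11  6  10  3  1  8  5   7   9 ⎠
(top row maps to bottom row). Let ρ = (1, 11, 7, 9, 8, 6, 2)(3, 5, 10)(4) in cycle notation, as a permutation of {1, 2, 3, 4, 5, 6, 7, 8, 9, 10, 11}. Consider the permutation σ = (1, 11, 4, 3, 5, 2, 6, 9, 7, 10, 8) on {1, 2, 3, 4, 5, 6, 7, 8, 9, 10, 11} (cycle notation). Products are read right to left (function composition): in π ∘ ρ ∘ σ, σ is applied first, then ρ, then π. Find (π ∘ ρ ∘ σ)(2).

(π ∘ ρ ∘ σ)(2) = π(ρ(σ(2))). σ(2) = 6, then ρ(6) = 2, then π(2) = 4, so the result is 4.

4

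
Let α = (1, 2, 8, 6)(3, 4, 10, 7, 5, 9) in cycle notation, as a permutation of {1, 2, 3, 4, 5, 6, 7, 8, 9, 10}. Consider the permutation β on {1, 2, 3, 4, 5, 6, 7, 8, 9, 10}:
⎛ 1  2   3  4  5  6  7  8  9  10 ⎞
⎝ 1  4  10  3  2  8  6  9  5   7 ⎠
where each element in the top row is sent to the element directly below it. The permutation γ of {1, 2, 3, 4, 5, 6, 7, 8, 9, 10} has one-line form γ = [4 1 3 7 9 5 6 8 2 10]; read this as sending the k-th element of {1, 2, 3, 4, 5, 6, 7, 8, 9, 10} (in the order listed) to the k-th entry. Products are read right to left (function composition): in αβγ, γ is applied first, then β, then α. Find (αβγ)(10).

5

Apply the permutations in order: γ(10) = 10, then β(10) = 7, then α(7) = 5. So (αβγ)(10) = 5.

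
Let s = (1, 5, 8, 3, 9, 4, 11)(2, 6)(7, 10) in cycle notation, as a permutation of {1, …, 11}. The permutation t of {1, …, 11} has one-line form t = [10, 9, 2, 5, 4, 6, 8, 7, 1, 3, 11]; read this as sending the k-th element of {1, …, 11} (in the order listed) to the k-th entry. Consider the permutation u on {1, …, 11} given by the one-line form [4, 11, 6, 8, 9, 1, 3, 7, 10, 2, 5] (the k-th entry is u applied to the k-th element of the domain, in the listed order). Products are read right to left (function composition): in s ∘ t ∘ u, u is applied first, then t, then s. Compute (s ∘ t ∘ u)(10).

(s ∘ t ∘ u)(10) = s(t(u(10))). u(10) = 2, then t(2) = 9, then s(9) = 4, so the result is 4.

4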